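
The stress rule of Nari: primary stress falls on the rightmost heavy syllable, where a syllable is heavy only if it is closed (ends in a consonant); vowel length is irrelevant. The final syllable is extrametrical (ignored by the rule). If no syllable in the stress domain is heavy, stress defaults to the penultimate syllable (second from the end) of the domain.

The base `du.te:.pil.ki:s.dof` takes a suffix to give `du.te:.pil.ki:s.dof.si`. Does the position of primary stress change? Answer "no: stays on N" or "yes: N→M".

Base `du.te:.pil.ki:s.dof` (5 syllables):
  The final syllable (5, dof) is extrametrical; the stress domain is syllables 1–4.
  Weights: 1 du L, 2 te: L, 3 pil H, 4 ki:s H.
  Heavy syllables in the domain: 3, 4. The rightmost is syllable 4 (ki:s).
  → primary stress on syllable 4.
Suffixed `du.te:.pil.ki:s.dof.si` (6 syllables):
  The final syllable (6, si) is extrametrical; the stress domain is syllables 1–5.
  Weights: 1 du L, 2 te: L, 3 pil H, 4 ki:s H, 5 dof H.
  Heavy syllables in the domain: 3, 4, 5. The rightmost is syllable 5 (dof).
  → primary stress on syllable 5.

yes: 4→5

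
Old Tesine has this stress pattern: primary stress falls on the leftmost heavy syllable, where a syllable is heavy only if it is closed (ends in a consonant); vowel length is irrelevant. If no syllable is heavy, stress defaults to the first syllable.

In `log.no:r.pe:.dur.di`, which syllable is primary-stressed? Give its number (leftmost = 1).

1

Weights: 1 log H, 2 no:r H, 3 pe: L, 4 dur H, 5 di L.
Heavy syllables in the domain: 1, 2, 4. The leftmost is syllable 1 (log).
Primary stress: syllable 1 → ˈlog.no:r.pe:.dur.di.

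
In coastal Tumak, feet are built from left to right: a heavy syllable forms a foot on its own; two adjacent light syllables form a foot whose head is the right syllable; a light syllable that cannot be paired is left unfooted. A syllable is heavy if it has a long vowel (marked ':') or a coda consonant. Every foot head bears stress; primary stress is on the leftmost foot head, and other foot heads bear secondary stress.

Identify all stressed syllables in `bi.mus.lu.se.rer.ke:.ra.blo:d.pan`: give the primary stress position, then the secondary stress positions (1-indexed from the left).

primary 2, secondary 4, 5, 6, 8, 9

Weights: 1 bi L, 2 mus H, 3 lu L, 4 se L, 5 rer H, 6 ke: H, 7 ra L, 8 blo:d H, 9 pan H.
Parse left to right (heavy = foot alone; LL = one foot; stranded L unfooted): bi (ˈmus) (lu.ˈse) (ˈrer) (ˈke:) ra (ˈblo:d) (ˈpan).
Foot heads: 2, 4, 5, 6, 8, 9.
Primary stress on the leftmost head = syllable 2.
Secondary stress on 4, 5, 6, 8, 9: bi.ˈmus.lu.ˌse.ˌrer.ˌke:.ra.ˌblo:d.ˌpan.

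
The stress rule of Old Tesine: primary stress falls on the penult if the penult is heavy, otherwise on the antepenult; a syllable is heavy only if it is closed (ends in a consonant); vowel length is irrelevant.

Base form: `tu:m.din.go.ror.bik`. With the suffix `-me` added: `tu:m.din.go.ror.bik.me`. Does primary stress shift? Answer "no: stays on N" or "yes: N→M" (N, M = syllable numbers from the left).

yes: 4→5

Base `tu:m.din.go.ror.bik` (5 syllables):
  Weights: 3 go L, 4 ror H, 5 bik H.
  The penult (syllable 4, ror) is heavy, so it takes stress.
  → primary stress on syllable 4.
Suffixed `tu:m.din.go.ror.bik.me` (6 syllables):
  Weights: 4 ror H, 5 bik H, 6 me L.
  The penult (syllable 5, bik) is heavy, so it takes stress.
  → primary stress on syllable 5.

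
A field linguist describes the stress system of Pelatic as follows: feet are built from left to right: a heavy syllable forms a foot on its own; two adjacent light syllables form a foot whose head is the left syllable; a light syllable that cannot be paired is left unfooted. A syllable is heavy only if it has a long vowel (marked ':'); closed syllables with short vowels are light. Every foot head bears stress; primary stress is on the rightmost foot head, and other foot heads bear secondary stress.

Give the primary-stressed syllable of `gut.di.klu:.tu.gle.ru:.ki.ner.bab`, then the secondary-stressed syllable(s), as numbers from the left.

Weights: 1 gut L, 2 di L, 3 klu: H, 4 tu L, 5 gle L, 6 ru: H, 7 ki L, 8 ner L, 9 bab L.
Parse left to right (heavy = foot alone; LL = one foot; stranded L unfooted): (ˈgut.di) (ˈklu:) (ˈtu.gle) (ˈru:) (ˈki.ner) bab.
Foot heads: 1, 3, 4, 6, 7.
Primary stress on the rightmost head = syllable 7.
Secondary stress on 1, 3, 4, 6: ˌgut.di.ˌklu:.ˌtu.gle.ˌru:.ˈki.ner.bab.

primary 7, secondary 1, 3, 4, 6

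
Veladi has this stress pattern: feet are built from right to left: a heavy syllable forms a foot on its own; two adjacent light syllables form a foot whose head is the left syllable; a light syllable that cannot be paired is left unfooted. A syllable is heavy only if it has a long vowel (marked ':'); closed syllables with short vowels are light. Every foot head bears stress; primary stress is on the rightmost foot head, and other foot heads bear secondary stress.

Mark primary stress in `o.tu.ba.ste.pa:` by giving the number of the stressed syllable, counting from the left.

Weights: 1 o L, 2 tu L, 3 ba L, 4 ste L, 5 pa: H.
Parse right to left (heavy = foot alone; LL = one foot; stranded L unfooted): (ˈo.tu) (ˈba.ste) (ˈpa:).
Foot heads: 1, 3, 5.
Primary stress on the rightmost head = syllable 5.
Primary stress: syllable 5 → o.tu.ba.ste.ˈpa:.

5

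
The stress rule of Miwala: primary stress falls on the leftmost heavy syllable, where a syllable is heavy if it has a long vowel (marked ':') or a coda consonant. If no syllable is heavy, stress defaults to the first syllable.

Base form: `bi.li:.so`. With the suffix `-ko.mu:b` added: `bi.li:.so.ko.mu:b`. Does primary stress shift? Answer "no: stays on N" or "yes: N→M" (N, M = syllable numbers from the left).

no: stays on 2

Base `bi.li:.so` (3 syllables):
  Weights: 1 bi L, 2 li: H, 3 so L.
  Heavy syllables in the domain: 2. The leftmost is syllable 2 (li:).
  → primary stress on syllable 2.
Suffixed `bi.li:.so.ko.mu:b` (5 syllables):
  Weights: 1 bi L, 2 li: H, 3 so L, 4 ko L, 5 mu:b H.
  Heavy syllables in the domain: 2, 5. The leftmost is syllable 2 (li:).
  → primary stress on syllable 2.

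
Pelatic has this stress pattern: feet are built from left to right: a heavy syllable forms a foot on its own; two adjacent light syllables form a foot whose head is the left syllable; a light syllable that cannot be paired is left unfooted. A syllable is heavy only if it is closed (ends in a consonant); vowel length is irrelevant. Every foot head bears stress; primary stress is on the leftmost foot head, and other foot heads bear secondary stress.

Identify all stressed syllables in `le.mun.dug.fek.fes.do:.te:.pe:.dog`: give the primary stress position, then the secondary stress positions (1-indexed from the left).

Weights: 1 le L, 2 mun H, 3 dug H, 4 fek H, 5 fes H, 6 do: L, 7 te: L, 8 pe: L, 9 dog H.
Parse left to right (heavy = foot alone; LL = one foot; stranded L unfooted): le (ˈmun) (ˈdug) (ˈfek) (ˈfes) (ˈdo:.te:) pe: (ˈdog).
Foot heads: 2, 3, 4, 5, 6, 9.
Primary stress on the leftmost head = syllable 2.
Secondary stress on 3, 4, 5, 6, 9: le.ˈmun.ˌdug.ˌfek.ˌfes.ˌdo:.te:.pe:.ˌdog.

primary 2, secondary 3, 4, 5, 6, 9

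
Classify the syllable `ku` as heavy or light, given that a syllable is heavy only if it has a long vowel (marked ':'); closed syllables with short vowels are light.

`ku`: short vowel, open (no coda). Short vowel → light.

light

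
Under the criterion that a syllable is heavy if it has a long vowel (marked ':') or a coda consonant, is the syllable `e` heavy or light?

light

`e`: short vowel, open (no coda). Short vowel, open → light.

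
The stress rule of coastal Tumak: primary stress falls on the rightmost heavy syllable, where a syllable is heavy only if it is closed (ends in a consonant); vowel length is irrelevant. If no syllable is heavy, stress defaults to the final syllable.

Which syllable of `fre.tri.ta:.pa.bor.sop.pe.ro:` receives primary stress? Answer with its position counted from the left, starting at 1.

6

Weights: 1 fre L, 2 tri L, 3 ta: L, 4 pa L, 5 bor H, 6 sop H, 7 pe L, 8 ro: L.
Heavy syllables in the domain: 5, 6. The rightmost is syllable 6 (sop).
Primary stress: syllable 6 → fre.tri.ta:.pa.bor.ˈsop.pe.ro:.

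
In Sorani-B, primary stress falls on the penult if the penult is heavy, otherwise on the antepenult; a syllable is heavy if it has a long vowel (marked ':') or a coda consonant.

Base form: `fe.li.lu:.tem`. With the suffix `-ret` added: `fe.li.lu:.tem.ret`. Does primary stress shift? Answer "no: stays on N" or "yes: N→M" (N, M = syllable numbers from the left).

Base `fe.li.lu:.tem` (4 syllables):
  Weights: 2 li L, 3 lu: H, 4 tem H.
  The penult (syllable 3, lu:) is heavy, so it takes stress.
  → primary stress on syllable 3.
Suffixed `fe.li.lu:.tem.ret` (5 syllables):
  Weights: 3 lu: H, 4 tem H, 5 ret H.
  The penult (syllable 4, tem) is heavy, so it takes stress.
  → primary stress on syllable 4.

yes: 3→4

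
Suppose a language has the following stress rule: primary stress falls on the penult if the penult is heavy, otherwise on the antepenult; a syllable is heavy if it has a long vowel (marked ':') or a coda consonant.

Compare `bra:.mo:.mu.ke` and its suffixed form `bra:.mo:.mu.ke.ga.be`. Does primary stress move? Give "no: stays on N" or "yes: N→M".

yes: 2→4

Base `bra:.mo:.mu.ke` (4 syllables):
  Weights: 2 mo: H, 3 mu L, 4 ke L.
  The penult (syllable 3, mu) is light, so stress falls on the antepenult (syllable 2, mo:).
  → primary stress on syllable 2.
Suffixed `bra:.mo:.mu.ke.ga.be` (6 syllables):
  Weights: 4 ke L, 5 ga L, 6 be L.
  The penult (syllable 5, ga) is light, so stress falls on the antepenult (syllable 4, ke).
  → primary stress on syllable 4.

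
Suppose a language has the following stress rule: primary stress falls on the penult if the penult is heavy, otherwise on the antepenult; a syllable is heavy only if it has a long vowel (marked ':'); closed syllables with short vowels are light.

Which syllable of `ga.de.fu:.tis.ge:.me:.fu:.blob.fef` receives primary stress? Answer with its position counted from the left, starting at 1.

Weights: 7 fu: H, 8 blob L, 9 fef L.
The penult (syllable 8, blob) is light, so stress falls on the antepenult (syllable 7, fu:).
Primary stress: syllable 7 → ga.de.fu:.tis.ge:.me:.ˈfu:.blob.fef.

7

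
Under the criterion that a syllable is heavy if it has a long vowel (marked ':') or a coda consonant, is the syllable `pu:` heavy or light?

heavy

`pu:`: long vowel, open (no coda). Long vowel → heavy.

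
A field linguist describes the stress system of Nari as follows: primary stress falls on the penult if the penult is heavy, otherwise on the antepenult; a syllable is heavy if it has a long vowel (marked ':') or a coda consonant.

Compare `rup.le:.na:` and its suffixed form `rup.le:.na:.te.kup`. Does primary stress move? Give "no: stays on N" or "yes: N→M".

yes: 2→3

Base `rup.le:.na:` (3 syllables):
  Weights: 1 rup H, 2 le: H, 3 na: H.
  The penult (syllable 2, le:) is heavy, so it takes stress.
  → primary stress on syllable 2.
Suffixed `rup.le:.na:.te.kup` (5 syllables):
  Weights: 3 na: H, 4 te L, 5 kup H.
  The penult (syllable 4, te) is light, so stress falls on the antepenult (syllable 3, na:).
  → primary stress on syllable 3.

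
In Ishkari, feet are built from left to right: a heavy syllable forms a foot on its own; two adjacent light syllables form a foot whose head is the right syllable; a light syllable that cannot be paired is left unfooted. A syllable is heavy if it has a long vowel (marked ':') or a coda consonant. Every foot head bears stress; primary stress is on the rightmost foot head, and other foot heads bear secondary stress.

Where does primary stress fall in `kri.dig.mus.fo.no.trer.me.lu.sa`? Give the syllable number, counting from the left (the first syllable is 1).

8

Weights: 1 kri L, 2 dig H, 3 mus H, 4 fo L, 5 no L, 6 trer H, 7 me L, 8 lu L, 9 sa L.
Parse left to right (heavy = foot alone; LL = one foot; stranded L unfooted): kri (ˈdig) (ˈmus) (fo.ˈno) (ˈtrer) (me.ˈlu) sa.
Foot heads: 2, 3, 5, 6, 8.
Primary stress on the rightmost head = syllable 8.
Primary stress: syllable 8 → kri.dig.mus.fo.no.trer.me.ˈlu.sa.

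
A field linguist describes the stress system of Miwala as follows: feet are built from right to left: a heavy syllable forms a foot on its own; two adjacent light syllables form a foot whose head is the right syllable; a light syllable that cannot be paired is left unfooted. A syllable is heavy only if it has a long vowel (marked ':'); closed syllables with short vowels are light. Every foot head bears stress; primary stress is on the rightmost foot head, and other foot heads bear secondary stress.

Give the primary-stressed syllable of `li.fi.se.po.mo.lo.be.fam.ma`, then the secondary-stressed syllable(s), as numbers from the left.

primary 9, secondary 3, 5, 7

Weights: 1 li L, 2 fi L, 3 se L, 4 po L, 5 mo L, 6 lo L, 7 be L, 8 fam L, 9 ma L.
Parse right to left (heavy = foot alone; LL = one foot; stranded L unfooted): li (fi.ˈse) (po.ˈmo) (lo.ˈbe) (fam.ˈma).
Foot heads: 3, 5, 7, 9.
Primary stress on the rightmost head = syllable 9.
Secondary stress on 3, 5, 7: li.fi.ˌse.po.ˌmo.lo.ˌbe.fam.ˈma.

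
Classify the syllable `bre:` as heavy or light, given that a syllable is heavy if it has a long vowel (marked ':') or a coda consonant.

`bre:`: long vowel, open (no coda). Long vowel → heavy.

heavy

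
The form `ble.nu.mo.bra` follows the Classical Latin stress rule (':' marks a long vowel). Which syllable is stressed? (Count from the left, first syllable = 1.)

Classical Latin: stress the penult if heavy (long vowel or closed), else the antepenult.
Weights: 2 nu L, 3 mo L, 4 bra L.
The penult (syllable 3, mo) is light, so stress falls on the antepenult (syllable 2, nu).
Stress on syllable 2: ble.ˈnu.mo.bra.

2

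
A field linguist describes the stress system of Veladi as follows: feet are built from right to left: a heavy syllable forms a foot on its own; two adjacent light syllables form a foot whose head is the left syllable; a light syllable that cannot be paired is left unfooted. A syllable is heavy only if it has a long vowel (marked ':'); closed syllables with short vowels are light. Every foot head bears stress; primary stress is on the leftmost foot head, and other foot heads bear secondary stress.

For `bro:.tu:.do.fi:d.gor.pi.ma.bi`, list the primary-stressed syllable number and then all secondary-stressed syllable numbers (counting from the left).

Weights: 1 bro: H, 2 tu: H, 3 do L, 4 fi:d H, 5 gor L, 6 pi L, 7 ma L, 8 bi L.
Parse right to left (heavy = foot alone; LL = one foot; stranded L unfooted): (ˈbro:) (ˈtu:) do (ˈfi:d) (ˈgor.pi) (ˈma.bi).
Foot heads: 1, 2, 4, 5, 7.
Primary stress on the leftmost head = syllable 1.
Secondary stress on 2, 4, 5, 7: ˈbro:.ˌtu:.do.ˌfi:d.ˌgor.pi.ˌma.bi.

primary 1, secondary 2, 4, 5, 7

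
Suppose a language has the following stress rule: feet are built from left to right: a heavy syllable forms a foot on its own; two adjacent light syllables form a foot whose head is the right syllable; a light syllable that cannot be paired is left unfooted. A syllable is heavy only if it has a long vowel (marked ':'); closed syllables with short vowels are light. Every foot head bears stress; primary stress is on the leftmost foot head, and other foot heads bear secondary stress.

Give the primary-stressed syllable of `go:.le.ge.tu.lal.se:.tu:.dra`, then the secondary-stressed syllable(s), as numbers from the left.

primary 1, secondary 3, 5, 6, 7

Weights: 1 go: H, 2 le L, 3 ge L, 4 tu L, 5 lal L, 6 se: H, 7 tu: H, 8 dra L.
Parse left to right (heavy = foot alone; LL = one foot; stranded L unfooted): (ˈgo:) (le.ˈge) (tu.ˈlal) (ˈse:) (ˈtu:) dra.
Foot heads: 1, 3, 5, 6, 7.
Primary stress on the leftmost head = syllable 1.
Secondary stress on 3, 5, 6, 7: ˈgo:.le.ˌge.tu.ˌlal.ˌse:.ˌtu:.dra.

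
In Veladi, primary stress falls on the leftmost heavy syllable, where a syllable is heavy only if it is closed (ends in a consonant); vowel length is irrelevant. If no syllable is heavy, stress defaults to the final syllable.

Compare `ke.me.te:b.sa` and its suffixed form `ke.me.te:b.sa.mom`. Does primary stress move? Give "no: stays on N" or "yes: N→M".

no: stays on 3

Base `ke.me.te:b.sa` (4 syllables):
  Weights: 1 ke L, 2 me L, 3 te:b H, 4 sa L.
  Heavy syllables in the domain: 3. The leftmost is syllable 3 (te:b).
  → primary stress on syllable 3.
Suffixed `ke.me.te:b.sa.mom` (5 syllables):
  Weights: 1 ke L, 2 me L, 3 te:b H, 4 sa L, 5 mom H.
  Heavy syllables in the domain: 3, 5. The leftmost is syllable 3 (te:b).
  → primary stress on syllable 3.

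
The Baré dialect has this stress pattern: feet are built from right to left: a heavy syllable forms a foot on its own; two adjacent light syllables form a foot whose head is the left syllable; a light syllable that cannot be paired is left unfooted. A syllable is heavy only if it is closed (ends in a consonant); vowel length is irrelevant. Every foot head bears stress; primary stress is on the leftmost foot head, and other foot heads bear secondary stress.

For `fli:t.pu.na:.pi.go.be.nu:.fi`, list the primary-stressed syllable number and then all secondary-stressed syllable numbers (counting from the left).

primary 1, secondary 3, 5, 7

Weights: 1 fli:t H, 2 pu L, 3 na: L, 4 pi L, 5 go L, 6 be L, 7 nu: L, 8 fi L.
Parse right to left (heavy = foot alone; LL = one foot; stranded L unfooted): (ˈfli:t) pu (ˈna:.pi) (ˈgo.be) (ˈnu:.fi).
Foot heads: 1, 3, 5, 7.
Primary stress on the leftmost head = syllable 1.
Secondary stress on 3, 5, 7: ˈfli:t.pu.ˌna:.pi.ˌgo.be.ˌnu:.fi.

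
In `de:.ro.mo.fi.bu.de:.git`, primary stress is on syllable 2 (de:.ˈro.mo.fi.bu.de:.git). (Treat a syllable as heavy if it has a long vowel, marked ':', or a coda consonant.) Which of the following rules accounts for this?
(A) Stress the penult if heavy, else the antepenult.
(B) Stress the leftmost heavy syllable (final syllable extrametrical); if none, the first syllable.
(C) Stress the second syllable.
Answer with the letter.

C

Rule A → syllable 6 (observed: 2).
Rule B → syllable 1 (observed: 2).
Rule C → syllable 2 ✓.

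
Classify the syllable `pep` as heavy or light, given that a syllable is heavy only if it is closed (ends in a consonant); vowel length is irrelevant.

heavy

`pep`: short vowel, closed (coda /p/). Closed (coda /p/) → heavy.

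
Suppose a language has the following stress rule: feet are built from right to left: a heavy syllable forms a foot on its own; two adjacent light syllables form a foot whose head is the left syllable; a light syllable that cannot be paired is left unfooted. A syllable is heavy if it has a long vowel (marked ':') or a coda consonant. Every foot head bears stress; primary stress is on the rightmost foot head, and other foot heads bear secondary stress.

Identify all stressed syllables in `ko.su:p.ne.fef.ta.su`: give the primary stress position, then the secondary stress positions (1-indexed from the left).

Weights: 1 ko L, 2 su:p H, 3 ne L, 4 fef H, 5 ta L, 6 su L.
Parse right to left (heavy = foot alone; LL = one foot; stranded L unfooted): ko (ˈsu:p) ne (ˈfef) (ˈta.su).
Foot heads: 2, 4, 5.
Primary stress on the rightmost head = syllable 5.
Secondary stress on 2, 4: ko.ˌsu:p.ne.ˌfef.ˈta.su.

primary 5, secondary 2, 4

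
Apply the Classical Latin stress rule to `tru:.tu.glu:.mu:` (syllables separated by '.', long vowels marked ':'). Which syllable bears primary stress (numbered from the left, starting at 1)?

3

Classical Latin: stress the penult if heavy (long vowel or closed), else the antepenult.
Weights: 2 tu L, 3 glu: H, 4 mu: H.
The penult (syllable 3, glu:) is heavy, so it takes stress.
Stress on syllable 3: tru:.tu.ˈglu:.mu:.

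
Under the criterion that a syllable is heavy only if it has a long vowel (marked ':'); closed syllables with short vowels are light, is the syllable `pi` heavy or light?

light

`pi`: short vowel, open (no coda). Short vowel → light.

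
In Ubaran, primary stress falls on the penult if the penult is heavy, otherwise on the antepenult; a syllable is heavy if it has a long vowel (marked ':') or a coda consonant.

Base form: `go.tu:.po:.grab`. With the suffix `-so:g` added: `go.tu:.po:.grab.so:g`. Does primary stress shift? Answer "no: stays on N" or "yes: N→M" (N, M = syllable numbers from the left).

Base `go.tu:.po:.grab` (4 syllables):
  Weights: 2 tu: H, 3 po: H, 4 grab H.
  The penult (syllable 3, po:) is heavy, so it takes stress.
  → primary stress on syllable 3.
Suffixed `go.tu:.po:.grab.so:g` (5 syllables):
  Weights: 3 po: H, 4 grab H, 5 so:g H.
  The penult (syllable 4, grab) is heavy, so it takes stress.
  → primary stress on syllable 4.

yes: 3→4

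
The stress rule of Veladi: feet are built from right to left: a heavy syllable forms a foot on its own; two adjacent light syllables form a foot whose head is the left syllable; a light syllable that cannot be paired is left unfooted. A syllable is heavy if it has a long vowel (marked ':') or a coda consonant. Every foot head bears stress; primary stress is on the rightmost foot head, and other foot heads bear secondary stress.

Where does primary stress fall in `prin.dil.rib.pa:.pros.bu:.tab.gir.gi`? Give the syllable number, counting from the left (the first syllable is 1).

Weights: 1 prin H, 2 dil H, 3 rib H, 4 pa: H, 5 pros H, 6 bu: H, 7 tab H, 8 gir H, 9 gi L.
Parse right to left (heavy = foot alone; LL = one foot; stranded L unfooted): (ˈprin) (ˈdil) (ˈrib) (ˈpa:) (ˈpros) (ˈbu:) (ˈtab) (ˈgir) gi.
Foot heads: 1, 2, 3, 4, 5, 6, 7, 8.
Primary stress on the rightmost head = syllable 8.
Primary stress: syllable 8 → prin.dil.rib.pa:.pros.bu:.tab.ˈgir.gi.

8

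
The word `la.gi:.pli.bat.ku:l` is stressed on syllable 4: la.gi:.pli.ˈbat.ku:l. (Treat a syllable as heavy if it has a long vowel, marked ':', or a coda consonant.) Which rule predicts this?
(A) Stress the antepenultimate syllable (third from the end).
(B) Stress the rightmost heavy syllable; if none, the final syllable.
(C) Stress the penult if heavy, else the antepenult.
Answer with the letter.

C

Rule A → syllable 3 (observed: 4).
Rule B → syllable 5 (observed: 4).
Rule C → syllable 4 ✓.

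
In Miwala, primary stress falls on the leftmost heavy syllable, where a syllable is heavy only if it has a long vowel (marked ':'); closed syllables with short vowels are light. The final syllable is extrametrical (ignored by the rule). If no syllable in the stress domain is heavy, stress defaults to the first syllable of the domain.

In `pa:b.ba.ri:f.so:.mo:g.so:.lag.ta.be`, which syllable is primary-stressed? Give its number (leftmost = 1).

1

The final syllable (9, be) is extrametrical; the stress domain is syllables 1–8.
Weights: 1 pa:b H, 2 ba L, 3 ri:f H, 4 so: H, 5 mo:g H, 6 so: H, 7 lag L, 8 ta L.
Heavy syllables in the domain: 1, 3, 4, 5, 6. The leftmost is syllable 1 (pa:b).
Primary stress: syllable 1 → ˈpa:b.ba.ri:f.so:.mo:g.so:.lag.ta.be.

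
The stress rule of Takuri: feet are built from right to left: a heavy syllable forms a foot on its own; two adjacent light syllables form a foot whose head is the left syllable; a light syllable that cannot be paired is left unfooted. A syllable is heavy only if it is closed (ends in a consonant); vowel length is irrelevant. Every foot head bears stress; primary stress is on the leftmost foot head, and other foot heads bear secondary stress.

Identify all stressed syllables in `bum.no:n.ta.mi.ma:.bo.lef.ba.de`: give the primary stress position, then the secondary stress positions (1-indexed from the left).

primary 1, secondary 2, 3, 5, 7, 8

Weights: 1 bum H, 2 no:n H, 3 ta L, 4 mi L, 5 ma: L, 6 bo L, 7 lef H, 8 ba L, 9 de L.
Parse right to left (heavy = foot alone; LL = one foot; stranded L unfooted): (ˈbum) (ˈno:n) (ˈta.mi) (ˈma:.bo) (ˈlef) (ˈba.de).
Foot heads: 1, 2, 3, 5, 7, 8.
Primary stress on the leftmost head = syllable 1.
Secondary stress on 2, 3, 5, 7, 8: ˈbum.ˌno:n.ˌta.mi.ˌma:.bo.ˌlef.ˌba.de.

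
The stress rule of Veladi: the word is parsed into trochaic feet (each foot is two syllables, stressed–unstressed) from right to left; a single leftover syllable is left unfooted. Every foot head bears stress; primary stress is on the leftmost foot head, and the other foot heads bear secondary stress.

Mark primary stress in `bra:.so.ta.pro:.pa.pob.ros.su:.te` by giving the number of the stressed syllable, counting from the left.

2

Parse right to left into trochaic (ˈσσ) feet: bra: (ˈso.ta) (ˈpro:.pa) (ˈpob.ros) (ˈsu:.te). Syllable 1 is left unfooted.
Foot heads (stressed positions): 2, 4, 6, 8.
End Rule Leftmost: primary stress on the leftmost head = syllable 2.
Primary stress: syllable 2 → bra:.ˈso.ta.pro:.pa.pob.ros.su:.te.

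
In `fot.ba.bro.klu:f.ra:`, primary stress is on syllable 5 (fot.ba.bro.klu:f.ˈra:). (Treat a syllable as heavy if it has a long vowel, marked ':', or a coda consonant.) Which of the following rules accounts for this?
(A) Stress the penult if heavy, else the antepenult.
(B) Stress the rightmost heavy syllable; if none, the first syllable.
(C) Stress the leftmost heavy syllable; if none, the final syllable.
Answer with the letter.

B

Rule A → syllable 4 (observed: 5).
Rule B → syllable 5 ✓.
Rule C → syllable 1 (observed: 5).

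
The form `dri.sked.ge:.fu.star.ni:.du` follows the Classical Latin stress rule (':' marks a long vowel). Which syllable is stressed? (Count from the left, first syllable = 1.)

6

Classical Latin: stress the penult if heavy (long vowel or closed), else the antepenult.
Weights: 5 star H, 6 ni: H, 7 du L.
The penult (syllable 6, ni:) is heavy, so it takes stress.
Stress on syllable 6: dri.sked.ge:.fu.star.ˈni:.du.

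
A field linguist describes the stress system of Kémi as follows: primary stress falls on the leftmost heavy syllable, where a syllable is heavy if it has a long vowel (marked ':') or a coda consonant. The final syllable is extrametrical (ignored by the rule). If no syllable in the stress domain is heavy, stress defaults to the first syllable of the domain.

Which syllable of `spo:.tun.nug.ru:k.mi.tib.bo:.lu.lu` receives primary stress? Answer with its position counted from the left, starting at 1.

The final syllable (9, lu) is extrametrical; the stress domain is syllables 1–8.
Weights: 1 spo: H, 2 tun H, 3 nug H, 4 ru:k H, 5 mi L, 6 tib H, 7 bo: H, 8 lu L.
Heavy syllables in the domain: 1, 2, 3, 4, 6, 7. The leftmost is syllable 1 (spo:).
Primary stress: syllable 1 → ˈspo:.tun.nug.ru:k.mi.tib.bo:.lu.lu.

1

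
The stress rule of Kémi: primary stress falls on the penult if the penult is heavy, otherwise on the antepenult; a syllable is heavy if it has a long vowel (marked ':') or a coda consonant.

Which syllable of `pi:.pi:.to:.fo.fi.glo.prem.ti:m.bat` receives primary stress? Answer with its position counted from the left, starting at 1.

8

Weights: 7 prem H, 8 ti:m H, 9 bat H.
The penult (syllable 8, ti:m) is heavy, so it takes stress.
Primary stress: syllable 8 → pi:.pi:.to:.fo.fi.glo.prem.ˈti:m.bat.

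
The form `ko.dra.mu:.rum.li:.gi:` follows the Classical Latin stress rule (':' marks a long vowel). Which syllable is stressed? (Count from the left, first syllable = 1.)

Classical Latin: stress the penult if heavy (long vowel or closed), else the antepenult.
Weights: 4 rum H, 5 li: H, 6 gi: H.
The penult (syllable 5, li:) is heavy, so it takes stress.
Stress on syllable 5: ko.dra.mu:.rum.ˈli:.gi:.

5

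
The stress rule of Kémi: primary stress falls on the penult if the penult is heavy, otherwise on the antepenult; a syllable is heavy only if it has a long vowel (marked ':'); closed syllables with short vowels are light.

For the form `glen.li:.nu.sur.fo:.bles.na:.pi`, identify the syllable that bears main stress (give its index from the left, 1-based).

7

Weights: 6 bles L, 7 na: H, 8 pi L.
The penult (syllable 7, na:) is heavy, so it takes stress.
Primary stress: syllable 7 → glen.li:.nu.sur.fo:.bles.ˈna:.pi.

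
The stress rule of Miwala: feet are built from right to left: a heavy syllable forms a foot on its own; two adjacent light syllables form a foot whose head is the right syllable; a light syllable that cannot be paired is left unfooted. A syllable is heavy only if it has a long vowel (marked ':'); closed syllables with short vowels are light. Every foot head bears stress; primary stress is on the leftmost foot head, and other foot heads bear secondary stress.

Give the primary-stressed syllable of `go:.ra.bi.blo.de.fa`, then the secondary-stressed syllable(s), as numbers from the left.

Weights: 1 go: H, 2 ra L, 3 bi L, 4 blo L, 5 de L, 6 fa L.
Parse right to left (heavy = foot alone; LL = one foot; stranded L unfooted): (ˈgo:) ra (bi.ˈblo) (de.ˈfa).
Foot heads: 1, 4, 6.
Primary stress on the leftmost head = syllable 1.
Secondary stress on 4, 6: ˈgo:.ra.bi.ˌblo.de.ˌfa.

primary 1, secondary 4, 6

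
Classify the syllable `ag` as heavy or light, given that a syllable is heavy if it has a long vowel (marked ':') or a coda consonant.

`ag`: short vowel, closed (coda /g/). Closed → heavy.

heavy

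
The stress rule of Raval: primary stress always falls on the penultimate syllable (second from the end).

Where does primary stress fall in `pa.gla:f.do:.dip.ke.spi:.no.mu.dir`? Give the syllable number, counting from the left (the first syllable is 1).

The word has 9 syllables; the penultimate syllable (second from the end) is syllable 8 (mu).
Primary stress: syllable 8 → pa.gla:f.do:.dip.ke.spi:.no.ˈmu.dir.

8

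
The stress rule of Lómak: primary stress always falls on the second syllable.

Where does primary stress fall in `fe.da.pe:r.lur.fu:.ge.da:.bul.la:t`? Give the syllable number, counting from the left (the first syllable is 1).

2

The word has 9 syllables; the second syllable is syllable 2 (da).
Primary stress: syllable 2 → fe.ˈda.pe:r.lur.fu:.ge.da:.bul.la:t.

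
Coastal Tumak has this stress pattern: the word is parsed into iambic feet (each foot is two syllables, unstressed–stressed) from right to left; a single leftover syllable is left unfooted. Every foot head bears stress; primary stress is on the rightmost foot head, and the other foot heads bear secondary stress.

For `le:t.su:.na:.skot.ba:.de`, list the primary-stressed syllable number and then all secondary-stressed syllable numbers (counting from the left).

Parse right to left into iambic (σˈσ) feet: (le:t.ˈsu:) (na:.ˈskot) (ba:.ˈde).
Foot heads (stressed positions): 2, 4, 6.
End Rule Rightmost: primary stress on the rightmost head = syllable 6.
Secondary stress on 2, 4: le:t.ˌsu:.na:.ˌskot.ba:.ˈde.

primary 6, secondary 2, 4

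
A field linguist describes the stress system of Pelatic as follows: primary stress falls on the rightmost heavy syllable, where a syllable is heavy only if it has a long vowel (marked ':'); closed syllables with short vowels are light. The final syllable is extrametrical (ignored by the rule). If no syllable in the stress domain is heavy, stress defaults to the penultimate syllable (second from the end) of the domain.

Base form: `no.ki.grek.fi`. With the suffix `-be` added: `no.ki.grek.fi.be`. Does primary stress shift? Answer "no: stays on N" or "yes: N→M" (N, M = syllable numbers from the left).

yes: 2→3

Base `no.ki.grek.fi` (4 syllables):
  The final syllable (4, fi) is extrametrical; the stress domain is syllables 1–3.
  Weights: 1 no L, 2 ki L, 3 grek L.
  No heavy syllable in the domain; default to the penultimate syllable (second from the end) of the domain = syllable 2.
  → primary stress on syllable 2.
Suffixed `no.ki.grek.fi.be` (5 syllables):
  The final syllable (5, be) is extrametrical; the stress domain is syllables 1–4.
  Weights: 1 no L, 2 ki L, 3 grek L, 4 fi L.
  No heavy syllable in the domain; default to the penultimate syllable (second from the end) of the domain = syllable 3.
  → primary stress on syllable 3.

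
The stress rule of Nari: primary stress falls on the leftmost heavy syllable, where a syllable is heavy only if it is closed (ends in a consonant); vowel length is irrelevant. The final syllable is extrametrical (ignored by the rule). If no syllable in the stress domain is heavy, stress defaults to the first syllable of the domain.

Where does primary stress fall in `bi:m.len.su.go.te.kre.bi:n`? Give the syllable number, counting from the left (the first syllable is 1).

The final syllable (7, bi:n) is extrametrical; the stress domain is syllables 1–6.
Weights: 1 bi:m H, 2 len H, 3 su L, 4 go L, 5 te L, 6 kre L.
Heavy syllables in the domain: 1, 2. The leftmost is syllable 1 (bi:m).
Primary stress: syllable 1 → ˈbi:m.len.su.go.te.kre.bi:n.

1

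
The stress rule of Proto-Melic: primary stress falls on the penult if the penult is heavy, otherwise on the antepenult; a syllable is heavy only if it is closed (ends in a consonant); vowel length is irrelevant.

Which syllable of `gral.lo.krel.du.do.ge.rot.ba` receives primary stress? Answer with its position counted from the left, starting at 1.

Weights: 6 ge L, 7 rot H, 8 ba L.
The penult (syllable 7, rot) is heavy, so it takes stress.
Primary stress: syllable 7 → gral.lo.krel.du.do.ge.ˈrot.ba.

7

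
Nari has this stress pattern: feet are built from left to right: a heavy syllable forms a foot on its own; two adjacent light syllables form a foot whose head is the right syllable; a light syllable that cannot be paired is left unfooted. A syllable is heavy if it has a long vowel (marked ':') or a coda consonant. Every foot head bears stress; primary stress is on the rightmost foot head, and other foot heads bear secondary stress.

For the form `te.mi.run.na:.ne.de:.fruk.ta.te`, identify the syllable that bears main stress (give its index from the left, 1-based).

9

Weights: 1 te L, 2 mi L, 3 run H, 4 na: H, 5 ne L, 6 de: H, 7 fruk H, 8 ta L, 9 te L.
Parse left to right (heavy = foot alone; LL = one foot; stranded L unfooted): (te.ˈmi) (ˈrun) (ˈna:) ne (ˈde:) (ˈfruk) (ta.ˈte).
Foot heads: 2, 3, 4, 6, 7, 9.
Primary stress on the rightmost head = syllable 9.
Primary stress: syllable 9 → te.mi.run.na:.ne.de:.fruk.ta.ˈte.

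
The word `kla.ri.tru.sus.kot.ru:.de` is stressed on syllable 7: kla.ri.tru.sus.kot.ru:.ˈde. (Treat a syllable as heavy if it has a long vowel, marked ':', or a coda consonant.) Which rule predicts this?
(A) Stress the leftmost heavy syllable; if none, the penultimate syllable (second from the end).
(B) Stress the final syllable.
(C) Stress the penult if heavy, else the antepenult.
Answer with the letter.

Rule A → syllable 4 (observed: 7).
Rule B → syllable 7 ✓.
Rule C → syllable 6 (observed: 7).

B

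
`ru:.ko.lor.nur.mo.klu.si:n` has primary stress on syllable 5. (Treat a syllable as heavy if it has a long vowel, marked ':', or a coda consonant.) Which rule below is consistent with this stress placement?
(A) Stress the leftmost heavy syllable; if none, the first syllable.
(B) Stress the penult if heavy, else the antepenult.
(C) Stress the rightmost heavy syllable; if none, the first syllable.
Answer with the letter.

Rule A → syllable 1 (observed: 5).
Rule B → syllable 5 ✓.
Rule C → syllable 7 (observed: 5).

B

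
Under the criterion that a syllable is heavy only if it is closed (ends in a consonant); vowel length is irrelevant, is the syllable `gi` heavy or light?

light

`gi`: short vowel, open (no coda). Open (no coda) → light.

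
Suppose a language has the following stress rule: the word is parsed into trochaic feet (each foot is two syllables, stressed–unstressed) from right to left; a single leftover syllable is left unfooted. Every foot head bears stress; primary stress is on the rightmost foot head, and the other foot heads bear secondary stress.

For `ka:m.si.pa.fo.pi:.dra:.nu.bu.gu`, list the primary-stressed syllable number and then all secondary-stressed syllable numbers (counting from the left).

Parse right to left into trochaic (ˈσσ) feet: ka:m (ˈsi.pa) (ˈfo.pi:) (ˈdra:.nu) (ˈbu.gu). Syllable 1 is left unfooted.
Foot heads (stressed positions): 2, 4, 6, 8.
End Rule Rightmost: primary stress on the rightmost head = syllable 8.
Secondary stress on 2, 4, 6: ka:m.ˌsi.pa.ˌfo.pi:.ˌdra:.nu.ˈbu.gu.

primary 8, secondary 2, 4, 6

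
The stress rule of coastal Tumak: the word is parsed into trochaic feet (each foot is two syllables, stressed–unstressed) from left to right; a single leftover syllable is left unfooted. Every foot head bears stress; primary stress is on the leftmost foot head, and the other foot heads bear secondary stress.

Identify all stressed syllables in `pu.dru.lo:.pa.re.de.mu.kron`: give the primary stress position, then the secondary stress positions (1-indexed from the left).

Parse left to right into trochaic (ˈσσ) feet: (ˈpu.dru) (ˈlo:.pa) (ˈre.de) (ˈmu.kron).
Foot heads (stressed positions): 1, 3, 5, 7.
End Rule Leftmost: primary stress on the leftmost head = syllable 1.
Secondary stress on 3, 5, 7: ˈpu.dru.ˌlo:.pa.ˌre.de.ˌmu.kron.

primary 1, secondary 3, 5, 7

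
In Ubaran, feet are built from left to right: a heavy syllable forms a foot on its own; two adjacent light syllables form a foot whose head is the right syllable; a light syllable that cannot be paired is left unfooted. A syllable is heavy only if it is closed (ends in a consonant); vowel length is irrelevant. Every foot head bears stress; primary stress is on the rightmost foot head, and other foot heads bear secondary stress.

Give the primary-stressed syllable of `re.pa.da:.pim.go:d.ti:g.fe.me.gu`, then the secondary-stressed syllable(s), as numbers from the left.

primary 8, secondary 2, 4, 5, 6

Weights: 1 re L, 2 pa L, 3 da: L, 4 pim H, 5 go:d H, 6 ti:g H, 7 fe L, 8 me L, 9 gu L.
Parse left to right (heavy = foot alone; LL = one foot; stranded L unfooted): (re.ˈpa) da: (ˈpim) (ˈgo:d) (ˈti:g) (fe.ˈme) gu.
Foot heads: 2, 4, 5, 6, 8.
Primary stress on the rightmost head = syllable 8.
Secondary stress on 2, 4, 5, 6: re.ˌpa.da:.ˌpim.ˌgo:d.ˌti:g.fe.ˈme.gu.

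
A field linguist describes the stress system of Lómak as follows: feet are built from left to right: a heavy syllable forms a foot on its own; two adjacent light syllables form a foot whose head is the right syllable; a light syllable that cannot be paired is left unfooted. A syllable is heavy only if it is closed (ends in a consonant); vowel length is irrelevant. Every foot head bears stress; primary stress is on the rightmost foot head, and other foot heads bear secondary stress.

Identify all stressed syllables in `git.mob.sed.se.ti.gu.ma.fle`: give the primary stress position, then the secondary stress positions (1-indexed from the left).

Weights: 1 git H, 2 mob H, 3 sed H, 4 se L, 5 ti L, 6 gu L, 7 ma L, 8 fle L.
Parse left to right (heavy = foot alone; LL = one foot; stranded L unfooted): (ˈgit) (ˈmob) (ˈsed) (se.ˈti) (gu.ˈma) fle.
Foot heads: 1, 2, 3, 5, 7.
Primary stress on the rightmost head = syllable 7.
Secondary stress on 1, 2, 3, 5: ˌgit.ˌmob.ˌsed.se.ˌti.gu.ˈma.fle.

primary 7, secondary 1, 2, 3, 5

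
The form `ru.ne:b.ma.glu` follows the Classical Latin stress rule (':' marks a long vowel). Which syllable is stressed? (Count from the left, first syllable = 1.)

2

Classical Latin: stress the penult if heavy (long vowel or closed), else the antepenult.
Weights: 2 ne:b H, 3 ma L, 4 glu L.
The penult (syllable 3, ma) is light, so stress falls on the antepenult (syllable 2, ne:b).
Stress on syllable 2: ru.ˈne:b.ma.glu.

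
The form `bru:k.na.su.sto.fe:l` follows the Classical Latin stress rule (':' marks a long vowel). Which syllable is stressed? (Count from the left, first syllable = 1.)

Classical Latin: stress the penult if heavy (long vowel or closed), else the antepenult.
Weights: 3 su L, 4 sto L, 5 fe:l H.
The penult (syllable 4, sto) is light, so stress falls on the antepenult (syllable 3, su).
Stress on syllable 3: bru:k.na.ˈsu.sto.fe:l.

3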